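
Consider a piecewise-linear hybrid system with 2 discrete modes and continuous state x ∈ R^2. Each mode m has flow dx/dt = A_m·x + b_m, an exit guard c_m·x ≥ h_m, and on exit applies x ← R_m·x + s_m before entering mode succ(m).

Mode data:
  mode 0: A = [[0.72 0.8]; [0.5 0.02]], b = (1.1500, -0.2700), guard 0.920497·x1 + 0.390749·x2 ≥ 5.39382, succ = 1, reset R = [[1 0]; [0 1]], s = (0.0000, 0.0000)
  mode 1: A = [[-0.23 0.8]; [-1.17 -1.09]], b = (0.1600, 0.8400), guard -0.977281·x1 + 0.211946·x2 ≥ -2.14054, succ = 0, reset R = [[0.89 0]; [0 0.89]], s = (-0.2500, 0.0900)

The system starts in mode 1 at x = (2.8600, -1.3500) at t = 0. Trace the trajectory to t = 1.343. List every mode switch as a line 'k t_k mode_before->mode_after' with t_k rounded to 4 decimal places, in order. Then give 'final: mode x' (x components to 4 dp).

Mode 1: guard c·x = -2.1405 hit at Δt = 0.6299 (t = 0.6299), x⁻ = (1.8603, -1.5217) → reset → x⁺ = (1.4057, -1.2643), jump to mode 0
Mode 0: flow for 0.7131 to horizon, guard not reached → x = (2.6160, -0.7814)

1 0.6299 1->0
final: 0 2.6160 -0.7814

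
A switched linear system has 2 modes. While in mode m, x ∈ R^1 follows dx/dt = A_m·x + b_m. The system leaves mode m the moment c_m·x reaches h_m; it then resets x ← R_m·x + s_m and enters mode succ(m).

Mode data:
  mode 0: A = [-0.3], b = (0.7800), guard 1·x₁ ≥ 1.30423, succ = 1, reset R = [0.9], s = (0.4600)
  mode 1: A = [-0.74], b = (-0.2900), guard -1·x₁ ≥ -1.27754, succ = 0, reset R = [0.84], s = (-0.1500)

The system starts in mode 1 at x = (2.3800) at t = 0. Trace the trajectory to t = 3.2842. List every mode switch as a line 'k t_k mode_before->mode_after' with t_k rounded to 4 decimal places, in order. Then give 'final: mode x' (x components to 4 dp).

Mode 1: guard c·x = -1.2775 hit at Δt = 0.6852 (t = 0.6852), x⁻ = (1.2775) → reset → x⁺ = (0.9231), jump to mode 0
Mode 0: guard c·x = 1.3042 hit at Δt = 0.8594 (t = 1.5446), x⁻ = (1.3042) → reset → x⁺ = (1.6338), jump to mode 1
Mode 1: guard c·x = -1.2775 hit at Δt = 0.2614 (t = 1.8060), x⁻ = (1.2775) → reset → x⁺ = (0.9231), jump to mode 0
Mode 0: guard c·x = 1.3042 hit at Δt = 0.8594 (t = 2.6654), x⁻ = (1.3042) → reset → x⁺ = (1.6338), jump to mode 1
Mode 1: guard c·x = -1.2775 hit at Δt = 0.2614 (t = 2.9268), x⁻ = (1.2775) → reset → x⁺ = (0.9231), jump to mode 0
Mode 0: flow for 0.3574 to horizon, guard not reached → x = (1.0936)

1 0.6852 1->0
2 1.5446 0->1
3 1.8060 1->0
4 2.6654 0->1
5 2.9268 1->0
final: 0 1.0936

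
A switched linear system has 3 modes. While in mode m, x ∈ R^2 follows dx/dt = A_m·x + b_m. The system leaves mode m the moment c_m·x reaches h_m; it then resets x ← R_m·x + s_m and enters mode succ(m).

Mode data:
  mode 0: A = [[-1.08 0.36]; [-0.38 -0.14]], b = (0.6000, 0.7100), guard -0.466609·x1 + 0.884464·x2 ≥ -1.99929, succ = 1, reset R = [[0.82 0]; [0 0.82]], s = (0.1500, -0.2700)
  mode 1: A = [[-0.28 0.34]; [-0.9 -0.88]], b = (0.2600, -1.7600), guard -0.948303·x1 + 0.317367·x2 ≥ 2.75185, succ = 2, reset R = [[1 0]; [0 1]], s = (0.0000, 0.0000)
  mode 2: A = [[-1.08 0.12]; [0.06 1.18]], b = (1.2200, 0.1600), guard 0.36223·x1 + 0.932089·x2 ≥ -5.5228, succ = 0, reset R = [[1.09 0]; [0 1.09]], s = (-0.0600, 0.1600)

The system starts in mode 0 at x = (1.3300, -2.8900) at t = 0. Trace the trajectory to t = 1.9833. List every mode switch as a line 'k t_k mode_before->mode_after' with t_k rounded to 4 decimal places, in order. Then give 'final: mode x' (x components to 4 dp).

Mode 0: guard c·x = -1.9993 hit at Δt = 0.9806 (t = 0.9806), x⁻ = (0.2902, -2.1074) → reset → x⁺ = (0.3879, -1.9980), jump to mode 1
Mode 1: flow for 1.0027 to horizon, guard not reached → x = (-0.0952, -2.0600)

1 0.9806 0->1
final: 1 -0.0952 -2.0600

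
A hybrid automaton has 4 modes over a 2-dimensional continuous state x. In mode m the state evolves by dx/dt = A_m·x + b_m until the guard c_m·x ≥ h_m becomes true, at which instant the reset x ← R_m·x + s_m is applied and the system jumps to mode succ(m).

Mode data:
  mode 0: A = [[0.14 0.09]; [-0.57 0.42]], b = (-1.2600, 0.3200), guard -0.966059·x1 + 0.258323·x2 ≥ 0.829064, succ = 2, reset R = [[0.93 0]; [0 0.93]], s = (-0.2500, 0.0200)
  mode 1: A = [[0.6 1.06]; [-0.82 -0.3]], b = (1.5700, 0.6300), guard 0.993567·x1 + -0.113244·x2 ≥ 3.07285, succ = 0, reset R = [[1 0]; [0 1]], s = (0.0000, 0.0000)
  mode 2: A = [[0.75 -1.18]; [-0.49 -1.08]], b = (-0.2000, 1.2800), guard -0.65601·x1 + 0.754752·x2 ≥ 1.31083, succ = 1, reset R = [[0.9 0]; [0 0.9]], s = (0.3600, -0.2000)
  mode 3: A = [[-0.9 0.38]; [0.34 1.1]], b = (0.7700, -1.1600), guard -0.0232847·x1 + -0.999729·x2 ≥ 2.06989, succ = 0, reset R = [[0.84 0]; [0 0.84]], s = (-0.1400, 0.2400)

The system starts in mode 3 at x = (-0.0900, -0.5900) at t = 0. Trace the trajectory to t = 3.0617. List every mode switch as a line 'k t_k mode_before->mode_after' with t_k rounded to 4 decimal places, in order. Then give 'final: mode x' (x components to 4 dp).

1 0.5853 3->0
2 1.3687 0->2
3 1.9429 2->1
final: 1 0.8788 0.8281

Mode 3: guard c·x = 2.0699 hit at Δt = 0.5853 (t = 0.5853), x⁻ = (0.0691, -2.0721) → reset → x⁺ = (-0.0820, -1.5005), jump to mode 0
Mode 0: guard c·x = 0.8291 hit at Δt = 0.7834 (t = 1.3687), x⁻ = (-1.2483, -1.4590) → reset → x⁺ = (-1.4109, -1.3369), jump to mode 2
Mode 2: guard c·x = 1.3108 hit at Δt = 0.5742 (t = 1.9429), x⁻ = (-1.8236, 0.1517) → reset → x⁺ = (-1.2812, -0.0634), jump to mode 1
Mode 1: flow for 1.1188 to horizon, guard not reached → x = (0.8788, 0.8281)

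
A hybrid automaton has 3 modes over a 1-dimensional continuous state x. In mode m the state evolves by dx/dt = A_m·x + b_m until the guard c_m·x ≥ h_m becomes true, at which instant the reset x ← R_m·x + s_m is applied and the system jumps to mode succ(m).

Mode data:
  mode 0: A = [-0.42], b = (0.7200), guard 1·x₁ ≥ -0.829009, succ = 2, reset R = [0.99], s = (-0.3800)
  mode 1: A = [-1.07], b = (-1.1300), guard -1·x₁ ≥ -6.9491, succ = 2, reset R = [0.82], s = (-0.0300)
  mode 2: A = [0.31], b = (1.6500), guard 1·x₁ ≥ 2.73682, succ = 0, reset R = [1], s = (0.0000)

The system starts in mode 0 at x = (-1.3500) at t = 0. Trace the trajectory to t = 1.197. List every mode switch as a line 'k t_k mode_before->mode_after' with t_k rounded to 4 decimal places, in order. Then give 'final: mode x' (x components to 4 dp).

Mode 0: guard c·x = -0.8290 hit at Δt = 0.4437 (t = 0.4437), x⁻ = (-0.8290) → reset → x⁺ = (-1.2007), jump to mode 2
Mode 2: flow for 0.7533 to horizon, guard not reached → x = (-0.1165)

1 0.4437 0->2
final: 2 -0.1165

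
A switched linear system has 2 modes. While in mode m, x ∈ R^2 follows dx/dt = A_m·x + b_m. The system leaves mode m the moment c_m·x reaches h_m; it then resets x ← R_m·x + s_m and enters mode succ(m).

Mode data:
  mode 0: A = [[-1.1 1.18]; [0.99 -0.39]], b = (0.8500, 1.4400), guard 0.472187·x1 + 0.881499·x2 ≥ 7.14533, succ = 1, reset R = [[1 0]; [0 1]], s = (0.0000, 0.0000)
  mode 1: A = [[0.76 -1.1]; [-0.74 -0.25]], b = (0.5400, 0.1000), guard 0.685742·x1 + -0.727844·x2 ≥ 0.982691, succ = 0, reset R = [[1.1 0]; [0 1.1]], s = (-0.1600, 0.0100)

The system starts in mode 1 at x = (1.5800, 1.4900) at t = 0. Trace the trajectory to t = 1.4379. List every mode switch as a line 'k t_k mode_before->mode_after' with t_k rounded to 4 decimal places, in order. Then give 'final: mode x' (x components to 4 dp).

Mode 1: guard c·x = 0.9827 hit at Δt = 0.6361 (t = 0.6361), x⁻ = (2.0388, 0.5708) → reset → x⁺ = (2.0827, 0.6378), jump to mode 0
Mode 0: flow for 0.8018 to horizon, guard not reached → x = (2.5646, 2.9537)

1 0.6361 1->0
final: 0 2.5646 2.9537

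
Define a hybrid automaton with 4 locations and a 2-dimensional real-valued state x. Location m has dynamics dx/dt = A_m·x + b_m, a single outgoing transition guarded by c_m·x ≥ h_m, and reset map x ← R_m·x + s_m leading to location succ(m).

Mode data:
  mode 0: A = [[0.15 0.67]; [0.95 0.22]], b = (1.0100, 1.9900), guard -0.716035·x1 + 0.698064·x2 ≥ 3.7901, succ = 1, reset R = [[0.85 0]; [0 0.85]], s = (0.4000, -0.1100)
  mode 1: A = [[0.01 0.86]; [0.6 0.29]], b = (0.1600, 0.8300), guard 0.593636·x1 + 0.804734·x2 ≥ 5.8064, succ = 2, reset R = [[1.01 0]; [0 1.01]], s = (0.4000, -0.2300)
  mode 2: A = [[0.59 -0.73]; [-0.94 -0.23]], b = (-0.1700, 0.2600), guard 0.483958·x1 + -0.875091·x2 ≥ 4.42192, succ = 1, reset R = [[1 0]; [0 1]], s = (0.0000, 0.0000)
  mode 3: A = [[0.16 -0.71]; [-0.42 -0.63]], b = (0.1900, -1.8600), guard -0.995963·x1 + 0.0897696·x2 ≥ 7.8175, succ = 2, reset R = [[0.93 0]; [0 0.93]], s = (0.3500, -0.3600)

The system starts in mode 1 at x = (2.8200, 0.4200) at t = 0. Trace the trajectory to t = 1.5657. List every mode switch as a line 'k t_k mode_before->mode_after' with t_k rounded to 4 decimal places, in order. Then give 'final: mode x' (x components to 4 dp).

1 0.9688 1->2
final: 2 5.9839 0.4591

Mode 1: guard c·x = 5.8064 hit at Δt = 0.9688 (t = 0.9688), x⁻ = (4.6297, 3.8001) → reset → x⁺ = (5.0760, 3.6081), jump to mode 2
Mode 2: flow for 0.5969 to horizon, guard not reached → x = (5.9839, 0.4591)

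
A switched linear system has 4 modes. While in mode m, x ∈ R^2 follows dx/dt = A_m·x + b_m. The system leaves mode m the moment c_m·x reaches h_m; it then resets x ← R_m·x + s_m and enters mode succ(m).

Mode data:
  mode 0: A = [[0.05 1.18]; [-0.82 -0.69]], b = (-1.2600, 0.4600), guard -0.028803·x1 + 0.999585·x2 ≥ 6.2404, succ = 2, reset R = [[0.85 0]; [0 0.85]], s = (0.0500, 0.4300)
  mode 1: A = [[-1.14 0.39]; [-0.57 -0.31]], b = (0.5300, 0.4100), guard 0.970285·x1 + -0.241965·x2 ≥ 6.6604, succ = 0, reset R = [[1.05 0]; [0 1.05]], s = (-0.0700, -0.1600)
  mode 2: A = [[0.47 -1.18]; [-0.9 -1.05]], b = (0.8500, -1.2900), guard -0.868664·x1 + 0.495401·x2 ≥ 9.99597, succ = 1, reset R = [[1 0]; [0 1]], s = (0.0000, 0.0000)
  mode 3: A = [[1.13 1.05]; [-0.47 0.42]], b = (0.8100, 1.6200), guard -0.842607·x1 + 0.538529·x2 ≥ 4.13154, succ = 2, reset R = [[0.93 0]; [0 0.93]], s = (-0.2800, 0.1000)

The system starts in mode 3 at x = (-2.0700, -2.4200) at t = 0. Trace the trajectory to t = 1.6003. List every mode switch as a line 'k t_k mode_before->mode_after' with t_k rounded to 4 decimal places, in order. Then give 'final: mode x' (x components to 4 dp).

1 0.6525 3->2
final: 2 -8.5708 2.6763

Mode 3: guard c·x = 4.1315 hit at Δt = 0.6525 (t = 0.6525), x⁻ = (-5.3631, -0.7195) → reset → x⁺ = (-5.2677, -0.5692), jump to mode 2
Mode 2: flow for 0.9478 to horizon, guard not reached → x = (-8.5708, 2.6763)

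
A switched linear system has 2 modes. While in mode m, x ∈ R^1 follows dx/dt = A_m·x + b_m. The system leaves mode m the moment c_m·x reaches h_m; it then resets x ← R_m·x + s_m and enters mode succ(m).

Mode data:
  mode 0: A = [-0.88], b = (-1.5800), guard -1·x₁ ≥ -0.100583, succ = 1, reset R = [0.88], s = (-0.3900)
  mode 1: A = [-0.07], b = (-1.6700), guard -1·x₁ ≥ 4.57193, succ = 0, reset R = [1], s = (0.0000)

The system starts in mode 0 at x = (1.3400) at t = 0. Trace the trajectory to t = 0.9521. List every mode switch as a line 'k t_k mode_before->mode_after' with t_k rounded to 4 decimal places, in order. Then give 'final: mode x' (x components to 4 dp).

1 0.5716 0->1
final: 1 -0.9206

Mode 0: guard c·x = -0.1006 hit at Δt = 0.5716 (t = 0.5716), x⁻ = (0.1006) → reset → x⁺ = (-0.3015), jump to mode 1
Mode 1: flow for 0.3805 to horizon, guard not reached → x = (-0.9206)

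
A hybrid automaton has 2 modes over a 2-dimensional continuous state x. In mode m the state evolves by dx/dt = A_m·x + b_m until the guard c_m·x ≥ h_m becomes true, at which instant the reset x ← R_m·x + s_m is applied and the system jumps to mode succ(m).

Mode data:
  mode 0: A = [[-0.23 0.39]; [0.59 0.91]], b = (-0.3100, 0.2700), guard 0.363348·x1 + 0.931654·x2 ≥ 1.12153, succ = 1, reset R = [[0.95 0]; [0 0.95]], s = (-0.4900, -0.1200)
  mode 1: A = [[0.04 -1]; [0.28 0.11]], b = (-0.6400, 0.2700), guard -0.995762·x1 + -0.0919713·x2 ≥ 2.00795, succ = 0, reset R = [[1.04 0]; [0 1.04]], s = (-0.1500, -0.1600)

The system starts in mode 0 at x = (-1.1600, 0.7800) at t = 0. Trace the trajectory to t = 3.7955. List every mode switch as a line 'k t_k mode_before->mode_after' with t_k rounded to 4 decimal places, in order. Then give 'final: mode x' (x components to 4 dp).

Mode 0: guard c·x = 1.1215 hit at Δt = 1.1176 (t = 1.1176), x⁻ = (-0.7874, 1.5109) → reset → x⁺ = (-1.2380, 1.3153), jump to mode 1
Mode 1: guard c·x = 2.0080 hit at Δt = 0.4445 (t = 1.5621), x⁻ = (-2.1356, 1.2896) → reset → x⁺ = (-2.3710, 1.1812), jump to mode 0
Mode 0: guard c·x = 1.1215 hit at Δt = 1.5232 (t = 3.0853), x⁻ = (-1.3937, 1.7474) → reset → x⁺ = (-1.8140, 1.5400), jump to mode 1
Mode 1: guard c·x = 2.0080 hit at Δt = 0.1524 (t = 3.2377), x⁻ = (-2.1571, 1.5221) → reset → x⁺ = (-2.3934, 1.4230), jump to mode 0
Mode 0: flow for 0.5578 to horizon, guard not reached → x = (-1.9605, 1.6195)

1 1.1176 0->1
2 1.5621 1->0
3 3.0853 0->1
4 3.2377 1->0
final: 0 -1.9605 1.6195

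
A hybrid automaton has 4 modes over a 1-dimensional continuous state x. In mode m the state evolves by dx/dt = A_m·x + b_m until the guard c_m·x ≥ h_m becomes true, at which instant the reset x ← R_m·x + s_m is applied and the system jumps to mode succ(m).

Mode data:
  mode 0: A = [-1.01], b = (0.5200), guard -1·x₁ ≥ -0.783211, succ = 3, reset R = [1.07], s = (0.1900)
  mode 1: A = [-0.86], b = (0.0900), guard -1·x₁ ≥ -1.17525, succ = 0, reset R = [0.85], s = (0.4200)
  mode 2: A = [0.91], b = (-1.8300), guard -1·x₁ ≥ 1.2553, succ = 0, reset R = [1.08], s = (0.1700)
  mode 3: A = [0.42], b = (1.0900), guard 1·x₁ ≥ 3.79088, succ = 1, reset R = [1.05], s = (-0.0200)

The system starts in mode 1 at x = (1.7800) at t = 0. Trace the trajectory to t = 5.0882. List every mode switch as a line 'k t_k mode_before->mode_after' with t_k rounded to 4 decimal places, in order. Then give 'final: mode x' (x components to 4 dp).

Mode 1: guard c·x = -1.1752 hit at Δt = 0.5207 (t = 0.5207), x⁻ = (1.1752) → reset → x⁺ = (1.4190), jump to mode 0
Mode 0: guard c·x = -0.7832 hit at Δt = 1.2026 (t = 1.7233), x⁻ = (0.7832) → reset → x⁺ = (1.0280), jump to mode 3
Mode 3: guard c·x = 3.7909 hit at Δt = 1.3494 (t = 3.0727), x⁻ = (3.7909) → reset → x⁺ = (3.9604), jump to mode 1
Mode 1: guard c·x = -1.1752 hit at Δt = 1.4899 (t = 4.5626), x⁻ = (1.1753) → reset → x⁺ = (1.4190), jump to mode 0
Mode 0: flow for 0.5256 to horizon, guard not reached → x = (1.0466)

1 0.5207 1->0
2 1.7233 0->3
3 3.0727 3->1
4 4.5626 1->0
final: 0 1.0466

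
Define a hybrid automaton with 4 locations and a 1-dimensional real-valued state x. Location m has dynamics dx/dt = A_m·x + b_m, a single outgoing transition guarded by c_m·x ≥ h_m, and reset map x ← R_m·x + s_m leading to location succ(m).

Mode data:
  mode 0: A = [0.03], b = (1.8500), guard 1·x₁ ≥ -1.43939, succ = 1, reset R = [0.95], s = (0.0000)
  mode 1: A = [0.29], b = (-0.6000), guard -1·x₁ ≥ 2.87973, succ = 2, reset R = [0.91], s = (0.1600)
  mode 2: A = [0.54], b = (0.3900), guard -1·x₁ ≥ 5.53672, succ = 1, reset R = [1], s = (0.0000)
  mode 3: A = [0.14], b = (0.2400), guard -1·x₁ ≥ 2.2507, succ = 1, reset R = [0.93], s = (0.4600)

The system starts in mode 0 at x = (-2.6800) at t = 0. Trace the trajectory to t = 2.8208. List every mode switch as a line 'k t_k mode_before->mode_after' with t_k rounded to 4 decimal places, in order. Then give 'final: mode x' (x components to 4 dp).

Mode 0: guard c·x = -1.4394 hit at Δt = 0.6938 (t = 0.6938), x⁻ = (-1.4394) → reset → x⁺ = (-1.3674), jump to mode 1
Mode 1: guard c·x = 2.8797 hit at Δt = 1.2576 (t = 1.9514), x⁻ = (-2.8797) → reset → x⁺ = (-2.4606), jump to mode 2
Mode 2: flow for 0.8694 to horizon, guard not reached → x = (-3.5021)

1 0.6938 0->1
2 1.9514 1->2
final: 2 -3.5021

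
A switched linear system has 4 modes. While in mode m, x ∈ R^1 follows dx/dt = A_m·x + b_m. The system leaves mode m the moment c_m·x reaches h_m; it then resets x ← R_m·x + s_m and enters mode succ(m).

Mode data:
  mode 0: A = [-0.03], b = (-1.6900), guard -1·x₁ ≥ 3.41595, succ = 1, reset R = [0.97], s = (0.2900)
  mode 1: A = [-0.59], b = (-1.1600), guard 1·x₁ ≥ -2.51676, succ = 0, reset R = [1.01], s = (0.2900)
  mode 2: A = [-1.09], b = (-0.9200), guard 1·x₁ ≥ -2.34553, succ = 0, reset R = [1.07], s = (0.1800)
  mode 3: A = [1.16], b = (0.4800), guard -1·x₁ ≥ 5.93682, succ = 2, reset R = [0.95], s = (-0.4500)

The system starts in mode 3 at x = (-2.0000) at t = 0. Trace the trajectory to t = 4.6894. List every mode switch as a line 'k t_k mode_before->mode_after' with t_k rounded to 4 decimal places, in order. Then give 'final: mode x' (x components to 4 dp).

Mode 3: guard c·x = 5.9368 hit at Δt = 1.0755 (t = 1.0755), x⁻ = (-5.9368) → reset → x⁺ = (-6.0900), jump to mode 2
Mode 2: guard c·x = -2.3455 hit at Δt = 1.1477 (t = 2.2232), x⁻ = (-2.3455) → reset → x⁺ = (-2.3297), jump to mode 0
Mode 0: guard c·x = 3.4160 hit at Δt = 0.6773 (t = 2.9005), x⁻ = (-3.4160) → reset → x⁺ = (-3.0235), jump to mode 1
Mode 1: guard c·x = -2.5168 hit at Δt = 1.1058 (t = 4.0063), x⁻ = (-2.5168) → reset → x⁺ = (-2.2519), jump to mode 0
Mode 0: flow for 0.6831 to horizon, guard not reached → x = (-3.3489)

1 1.0755 3->2
2 2.2232 2->0
3 2.9005 0->1
4 4.0063 1->0
final: 0 -3.3489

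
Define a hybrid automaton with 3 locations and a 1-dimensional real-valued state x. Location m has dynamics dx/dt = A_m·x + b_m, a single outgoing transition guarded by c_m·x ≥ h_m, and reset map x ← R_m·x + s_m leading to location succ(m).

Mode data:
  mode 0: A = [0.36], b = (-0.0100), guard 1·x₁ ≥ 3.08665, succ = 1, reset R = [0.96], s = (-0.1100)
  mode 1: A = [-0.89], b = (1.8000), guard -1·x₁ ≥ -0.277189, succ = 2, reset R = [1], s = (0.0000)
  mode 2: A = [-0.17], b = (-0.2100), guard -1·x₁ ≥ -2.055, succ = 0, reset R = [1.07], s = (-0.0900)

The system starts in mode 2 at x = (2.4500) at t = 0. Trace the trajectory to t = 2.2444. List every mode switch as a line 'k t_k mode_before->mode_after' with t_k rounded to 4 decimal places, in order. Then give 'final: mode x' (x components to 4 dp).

1 0.6669 2->0
2 1.7368 0->1
final: 1 2.5512

Mode 2: guard c·x = -2.0550 hit at Δt = 0.6669 (t = 0.6669), x⁻ = (2.0550) → reset → x⁺ = (2.1089), jump to mode 0
Mode 0: guard c·x = 3.0867 hit at Δt = 1.0699 (t = 1.7368), x⁻ = (3.0867) → reset → x⁺ = (2.8532), jump to mode 1
Mode 1: flow for 0.5076 to horizon, guard not reached → x = (2.5512)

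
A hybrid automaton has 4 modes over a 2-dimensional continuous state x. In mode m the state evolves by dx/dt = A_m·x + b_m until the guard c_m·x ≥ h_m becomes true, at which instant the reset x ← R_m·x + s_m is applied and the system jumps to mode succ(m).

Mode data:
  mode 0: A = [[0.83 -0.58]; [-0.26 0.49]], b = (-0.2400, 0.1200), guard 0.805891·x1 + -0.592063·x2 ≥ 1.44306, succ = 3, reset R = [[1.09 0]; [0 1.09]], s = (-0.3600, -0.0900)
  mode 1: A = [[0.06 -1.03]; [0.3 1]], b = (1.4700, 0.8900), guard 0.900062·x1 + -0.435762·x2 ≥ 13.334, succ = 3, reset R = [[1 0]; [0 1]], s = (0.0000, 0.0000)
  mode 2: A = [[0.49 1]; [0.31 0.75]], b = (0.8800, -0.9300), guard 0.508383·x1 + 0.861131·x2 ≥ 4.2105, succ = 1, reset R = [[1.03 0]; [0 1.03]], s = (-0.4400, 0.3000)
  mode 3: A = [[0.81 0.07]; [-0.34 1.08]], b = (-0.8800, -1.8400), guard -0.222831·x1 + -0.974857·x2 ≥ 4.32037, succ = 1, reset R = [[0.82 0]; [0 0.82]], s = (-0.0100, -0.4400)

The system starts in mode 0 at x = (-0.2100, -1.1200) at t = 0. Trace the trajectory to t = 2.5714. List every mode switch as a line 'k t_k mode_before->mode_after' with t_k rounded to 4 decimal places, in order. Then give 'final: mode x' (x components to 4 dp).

Mode 0: guard c·x = 1.4431 hit at Δt = 1.1322 (t = 1.1322), x⁻ = (0.4855, -1.7765) → reset → x⁺ = (0.1692, -2.0264), jump to mode 3
Mode 3: guard c·x = 4.3204 hit at Δt = 0.4501 (t = 1.5823), x⁻ = (-0.3495, -4.3519) → reset → x⁺ = (-0.2966, -4.0086), jump to mode 1
Mode 1: flow for 0.9891 to horizon, guard not reached → x = (7.3149, -7.9960)

1 1.1322 0->3
2 1.5823 3->1
final: 1 7.3149 -7.9960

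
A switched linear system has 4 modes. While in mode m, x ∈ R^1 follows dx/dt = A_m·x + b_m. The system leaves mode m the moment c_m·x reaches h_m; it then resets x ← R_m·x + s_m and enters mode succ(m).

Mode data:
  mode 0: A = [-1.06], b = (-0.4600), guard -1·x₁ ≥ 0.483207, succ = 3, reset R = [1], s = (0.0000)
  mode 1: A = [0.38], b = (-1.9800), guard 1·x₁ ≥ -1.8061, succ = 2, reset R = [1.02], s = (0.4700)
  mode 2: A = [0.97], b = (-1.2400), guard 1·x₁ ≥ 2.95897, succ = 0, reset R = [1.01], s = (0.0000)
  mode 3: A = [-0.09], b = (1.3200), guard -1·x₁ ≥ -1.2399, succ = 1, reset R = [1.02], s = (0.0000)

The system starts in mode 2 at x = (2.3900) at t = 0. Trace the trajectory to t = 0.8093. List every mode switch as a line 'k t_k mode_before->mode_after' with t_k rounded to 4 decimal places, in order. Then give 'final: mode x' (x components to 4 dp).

Mode 2: guard c·x = 2.9590 hit at Δt = 0.4261 (t = 0.4261), x⁻ = (2.9590) → reset → x⁺ = (2.9886), jump to mode 0
Mode 0: flow for 0.3832 to horizon, guard not reached → x = (1.8461)

1 0.4261 2->0
final: 0 1.8461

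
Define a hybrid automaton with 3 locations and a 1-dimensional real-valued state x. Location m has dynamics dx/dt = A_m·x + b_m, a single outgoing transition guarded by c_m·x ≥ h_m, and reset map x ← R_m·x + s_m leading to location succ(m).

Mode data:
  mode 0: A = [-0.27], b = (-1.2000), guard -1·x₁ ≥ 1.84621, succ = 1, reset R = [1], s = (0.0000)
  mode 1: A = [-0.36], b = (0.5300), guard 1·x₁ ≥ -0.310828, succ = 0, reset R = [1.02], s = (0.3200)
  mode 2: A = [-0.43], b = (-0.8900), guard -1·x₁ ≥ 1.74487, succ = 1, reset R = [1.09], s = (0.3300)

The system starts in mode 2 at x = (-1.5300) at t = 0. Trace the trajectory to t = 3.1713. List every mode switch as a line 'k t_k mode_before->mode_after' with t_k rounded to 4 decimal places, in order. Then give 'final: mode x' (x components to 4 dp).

1 1.1805 2->1
2 2.6663 1->0
final: 0 -0.5639

Mode 2: guard c·x = 1.7449 hit at Δt = 1.1805 (t = 1.1805), x⁻ = (-1.7449) → reset → x⁺ = (-1.5719), jump to mode 1
Mode 1: guard c·x = -0.3108 hit at Δt = 1.4858 (t = 2.6663), x⁻ = (-0.3108) → reset → x⁺ = (0.0030), jump to mode 0
Mode 0: flow for 0.5050 to horizon, guard not reached → x = (-0.5639)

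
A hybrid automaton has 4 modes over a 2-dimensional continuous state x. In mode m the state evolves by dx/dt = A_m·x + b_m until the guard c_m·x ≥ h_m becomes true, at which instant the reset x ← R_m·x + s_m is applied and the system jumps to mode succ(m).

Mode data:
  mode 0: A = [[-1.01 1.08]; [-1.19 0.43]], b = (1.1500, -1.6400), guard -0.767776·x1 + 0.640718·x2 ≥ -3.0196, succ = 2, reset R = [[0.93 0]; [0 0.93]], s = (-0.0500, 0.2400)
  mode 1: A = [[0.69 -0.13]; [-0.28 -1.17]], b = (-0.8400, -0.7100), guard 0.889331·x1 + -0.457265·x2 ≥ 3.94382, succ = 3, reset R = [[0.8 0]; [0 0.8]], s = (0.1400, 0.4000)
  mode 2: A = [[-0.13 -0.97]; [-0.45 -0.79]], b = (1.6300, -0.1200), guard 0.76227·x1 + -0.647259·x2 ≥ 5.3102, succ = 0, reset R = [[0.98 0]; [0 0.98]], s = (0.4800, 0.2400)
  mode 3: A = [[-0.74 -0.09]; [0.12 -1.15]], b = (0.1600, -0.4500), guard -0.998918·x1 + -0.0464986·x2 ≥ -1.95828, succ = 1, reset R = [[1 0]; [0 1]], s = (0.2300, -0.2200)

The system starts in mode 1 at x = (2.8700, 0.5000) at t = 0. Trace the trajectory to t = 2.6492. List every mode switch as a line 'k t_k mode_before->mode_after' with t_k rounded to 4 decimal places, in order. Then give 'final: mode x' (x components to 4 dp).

Mode 1: guard c·x = 3.9438 hit at Δt = 0.7926 (t = 0.7926), x⁻ = (4.0869, -0.6762) → reset → x⁺ = (3.4095, -0.1409), jump to mode 3
Mode 3: guard c·x = -1.9583 hit at Δt = 0.8178 (t = 1.6104), x⁻ = (1.9666, -0.1341) → reset → x⁺ = (2.1966, -0.3541), jump to mode 1
Mode 1: flow for 1.0388 to horizon, guard not reached → x = (3.3567, -1.0060)

1 0.7926 1->3
2 1.6104 3->1
final: 1 3.3567 -1.0060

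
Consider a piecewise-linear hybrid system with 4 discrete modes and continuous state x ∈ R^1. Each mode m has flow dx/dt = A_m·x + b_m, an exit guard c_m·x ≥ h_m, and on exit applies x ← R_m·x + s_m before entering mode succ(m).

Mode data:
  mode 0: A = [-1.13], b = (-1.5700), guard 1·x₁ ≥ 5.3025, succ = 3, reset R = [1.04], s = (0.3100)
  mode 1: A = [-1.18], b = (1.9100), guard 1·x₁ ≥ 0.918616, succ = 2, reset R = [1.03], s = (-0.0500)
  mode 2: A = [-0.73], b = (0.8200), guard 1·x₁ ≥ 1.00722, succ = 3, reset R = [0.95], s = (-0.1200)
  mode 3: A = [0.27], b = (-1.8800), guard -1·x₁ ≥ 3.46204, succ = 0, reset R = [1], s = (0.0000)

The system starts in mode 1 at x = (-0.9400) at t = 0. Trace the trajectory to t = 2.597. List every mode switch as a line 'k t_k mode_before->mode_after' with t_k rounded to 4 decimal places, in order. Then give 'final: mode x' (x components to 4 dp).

Mode 1: guard c·x = 0.9186 hit at Δt = 1.0984 (t = 1.0984), x⁻ = (0.9186) → reset → x⁺ = (0.8962), jump to mode 2
Mode 2: guard c·x = 1.0072 hit at Δt = 0.9196 (t = 2.0180), x⁻ = (1.0072) → reset → x⁺ = (0.8369), jump to mode 3
Mode 3: flow for 0.5790 to horizon, guard not reached → x = (-0.1998)

1 1.0984 1->2
2 2.0180 2->3
final: 3 -0.1998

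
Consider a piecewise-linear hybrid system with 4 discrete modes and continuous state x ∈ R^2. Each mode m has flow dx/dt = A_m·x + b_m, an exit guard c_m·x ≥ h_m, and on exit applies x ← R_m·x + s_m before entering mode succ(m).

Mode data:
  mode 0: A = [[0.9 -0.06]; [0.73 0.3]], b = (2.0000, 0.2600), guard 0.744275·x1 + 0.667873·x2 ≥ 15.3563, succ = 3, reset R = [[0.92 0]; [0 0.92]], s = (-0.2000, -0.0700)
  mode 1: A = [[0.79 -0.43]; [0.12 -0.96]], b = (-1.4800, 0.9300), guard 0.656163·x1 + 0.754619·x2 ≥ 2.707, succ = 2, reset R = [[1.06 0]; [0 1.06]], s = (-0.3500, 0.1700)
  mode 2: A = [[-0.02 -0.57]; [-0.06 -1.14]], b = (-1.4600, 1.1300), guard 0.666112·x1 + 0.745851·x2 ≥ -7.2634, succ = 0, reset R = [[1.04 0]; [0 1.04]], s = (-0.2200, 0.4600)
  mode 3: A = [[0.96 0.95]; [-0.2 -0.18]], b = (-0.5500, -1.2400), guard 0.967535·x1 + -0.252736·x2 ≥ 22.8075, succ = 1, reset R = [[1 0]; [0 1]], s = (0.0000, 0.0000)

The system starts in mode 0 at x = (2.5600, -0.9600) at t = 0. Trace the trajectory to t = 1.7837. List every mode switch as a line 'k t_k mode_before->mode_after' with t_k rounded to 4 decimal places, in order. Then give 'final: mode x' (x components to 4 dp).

Mode 0: guard c·x = 15.3563 hit at Δt = 1.3700 (t = 1.3700), x⁻ = (13.9875, 7.4053) → reset → x⁺ = (12.6685, 6.7429), jump to mode 3
Mode 3: flow for 0.4137 to horizon, guard not reached → x = (21.3183, 4.4221)

1 1.3700 0->3
final: 3 21.3183 4.4221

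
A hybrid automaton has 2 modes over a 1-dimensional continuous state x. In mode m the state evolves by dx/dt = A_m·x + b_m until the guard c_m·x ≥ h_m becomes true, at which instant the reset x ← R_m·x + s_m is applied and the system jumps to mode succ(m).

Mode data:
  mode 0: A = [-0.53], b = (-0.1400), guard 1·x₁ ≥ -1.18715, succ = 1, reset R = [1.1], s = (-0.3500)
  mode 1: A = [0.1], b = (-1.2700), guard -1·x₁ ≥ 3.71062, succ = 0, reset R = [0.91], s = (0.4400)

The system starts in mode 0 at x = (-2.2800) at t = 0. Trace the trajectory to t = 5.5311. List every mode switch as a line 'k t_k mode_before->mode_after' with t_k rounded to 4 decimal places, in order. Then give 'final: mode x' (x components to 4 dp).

Mode 0: guard c·x = -1.1871 hit at Δt = 1.4739 (t = 1.4739), x⁻ = (-1.1871) → reset → x⁺ = (-1.6559), jump to mode 1
Mode 1: guard c·x = 3.7106 hit at Δt = 1.3377 (t = 2.8116), x⁻ = (-3.7106) → reset → x⁺ = (-2.9367), jump to mode 0
Mode 0: guard c·x = -1.1871 hit at Δt = 2.0059 (t = 4.8175), x⁻ = (-1.1872) → reset → x⁺ = (-1.6559), jump to mode 1
Mode 1: flow for 0.7136 to horizon, guard not reached → x = (-2.7177)

1 1.4739 0->1
2 2.8116 1->0
3 4.8175 0->1
final: 1 -2.7177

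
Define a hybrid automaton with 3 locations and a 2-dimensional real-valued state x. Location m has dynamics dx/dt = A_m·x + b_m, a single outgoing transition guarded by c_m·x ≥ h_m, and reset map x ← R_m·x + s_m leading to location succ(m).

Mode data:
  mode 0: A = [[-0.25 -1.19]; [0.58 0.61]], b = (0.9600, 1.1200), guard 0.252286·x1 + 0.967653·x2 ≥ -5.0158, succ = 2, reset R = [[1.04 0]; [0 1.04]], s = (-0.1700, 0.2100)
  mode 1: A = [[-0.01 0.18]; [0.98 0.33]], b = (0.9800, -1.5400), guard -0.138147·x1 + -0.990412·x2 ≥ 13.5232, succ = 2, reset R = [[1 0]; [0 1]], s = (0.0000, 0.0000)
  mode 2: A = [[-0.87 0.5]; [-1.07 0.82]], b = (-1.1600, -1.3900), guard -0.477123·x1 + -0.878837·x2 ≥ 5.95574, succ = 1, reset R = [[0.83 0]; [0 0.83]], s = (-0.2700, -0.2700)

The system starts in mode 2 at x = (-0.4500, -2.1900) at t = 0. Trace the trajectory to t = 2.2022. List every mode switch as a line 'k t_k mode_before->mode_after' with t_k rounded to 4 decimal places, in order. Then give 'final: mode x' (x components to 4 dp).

Mode 2: guard c·x = 5.9557 hit at Δt = 1.1146 (t = 1.1146), x⁻ = (-2.4364, -5.4541) → reset → x⁺ = (-2.2922, -4.7969), jump to mode 1
Mode 1: flow for 1.0876 to horizon, guard not reached → x = (-2.7914, -11.9750)

1 1.1146 2->1
final: 1 -2.7914 -11.9750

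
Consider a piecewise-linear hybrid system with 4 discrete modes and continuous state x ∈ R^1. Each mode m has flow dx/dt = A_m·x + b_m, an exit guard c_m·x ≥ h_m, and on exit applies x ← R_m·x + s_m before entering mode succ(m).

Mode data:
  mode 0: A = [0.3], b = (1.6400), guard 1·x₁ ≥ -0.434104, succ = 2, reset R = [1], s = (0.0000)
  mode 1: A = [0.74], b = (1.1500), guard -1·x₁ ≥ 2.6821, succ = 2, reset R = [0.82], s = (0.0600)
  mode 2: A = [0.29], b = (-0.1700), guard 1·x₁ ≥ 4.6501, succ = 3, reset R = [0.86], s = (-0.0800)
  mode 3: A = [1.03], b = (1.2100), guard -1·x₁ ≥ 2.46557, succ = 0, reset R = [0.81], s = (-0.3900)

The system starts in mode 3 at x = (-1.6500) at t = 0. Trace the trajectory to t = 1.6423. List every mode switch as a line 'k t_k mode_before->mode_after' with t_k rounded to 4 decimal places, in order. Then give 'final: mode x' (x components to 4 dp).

Mode 3: guard c·x = 2.4656 hit at Δt = 0.9701 (t = 0.9701), x⁻ = (-2.4656) → reset → x⁺ = (-2.3871), jump to mode 0
Mode 0: flow for 0.6722 to horizon, guard not reached → x = (-1.6990)

1 0.9701 3->0
final: 0 -1.6990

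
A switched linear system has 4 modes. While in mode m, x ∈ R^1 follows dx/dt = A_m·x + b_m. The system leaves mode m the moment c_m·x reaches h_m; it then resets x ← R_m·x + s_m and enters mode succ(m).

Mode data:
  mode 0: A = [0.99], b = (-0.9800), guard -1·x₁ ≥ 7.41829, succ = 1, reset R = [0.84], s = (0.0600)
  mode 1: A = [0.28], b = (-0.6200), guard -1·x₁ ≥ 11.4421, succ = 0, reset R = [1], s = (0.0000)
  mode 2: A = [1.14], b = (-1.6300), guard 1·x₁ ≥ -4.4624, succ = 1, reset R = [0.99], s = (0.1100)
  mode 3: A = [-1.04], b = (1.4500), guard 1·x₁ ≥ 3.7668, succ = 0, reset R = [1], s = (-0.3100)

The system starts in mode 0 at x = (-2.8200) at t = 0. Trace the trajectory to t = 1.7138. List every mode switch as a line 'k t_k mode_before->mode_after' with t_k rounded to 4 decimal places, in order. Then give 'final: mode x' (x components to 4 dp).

1 0.7996 0->1
final: 1 -8.6176

Mode 0: guard c·x = 7.4183 hit at Δt = 0.7996 (t = 0.7996), x⁻ = (-7.4183) → reset → x⁺ = (-6.1714), jump to mode 1
Mode 1: flow for 0.9142 to horizon, guard not reached → x = (-8.6176)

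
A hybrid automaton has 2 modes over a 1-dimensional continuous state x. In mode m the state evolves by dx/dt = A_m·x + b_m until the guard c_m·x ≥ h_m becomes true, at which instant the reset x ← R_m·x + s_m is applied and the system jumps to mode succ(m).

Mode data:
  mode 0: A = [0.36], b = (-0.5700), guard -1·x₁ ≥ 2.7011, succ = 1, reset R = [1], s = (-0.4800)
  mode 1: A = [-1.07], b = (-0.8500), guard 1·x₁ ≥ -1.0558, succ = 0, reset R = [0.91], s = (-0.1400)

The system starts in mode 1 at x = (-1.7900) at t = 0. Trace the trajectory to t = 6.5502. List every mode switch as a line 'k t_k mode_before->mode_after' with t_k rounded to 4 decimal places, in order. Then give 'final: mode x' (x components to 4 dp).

1 1.2498 1->0
2 2.5488 0->1
3 4.6157 1->0
4 5.9147 0->1
final: 1 -2.0035

Mode 1: guard c·x = -1.0558 hit at Δt = 1.2498 (t = 1.2498), x⁻ = (-1.0558) → reset → x⁺ = (-1.1008), jump to mode 0
Mode 0: guard c·x = 2.7011 hit at Δt = 1.2990 (t = 2.5488), x⁻ = (-2.7011) → reset → x⁺ = (-3.1811), jump to mode 1
Mode 1: guard c·x = -1.0558 hit at Δt = 2.0669 (t = 4.6157), x⁻ = (-1.0558) → reset → x⁺ = (-1.1008), jump to mode 0
Mode 0: guard c·x = 2.7011 hit at Δt = 1.2990 (t = 5.9147), x⁻ = (-2.7011) → reset → x⁺ = (-3.1811), jump to mode 1
Mode 1: flow for 0.6355 to horizon, guard not reached → x = (-2.0035)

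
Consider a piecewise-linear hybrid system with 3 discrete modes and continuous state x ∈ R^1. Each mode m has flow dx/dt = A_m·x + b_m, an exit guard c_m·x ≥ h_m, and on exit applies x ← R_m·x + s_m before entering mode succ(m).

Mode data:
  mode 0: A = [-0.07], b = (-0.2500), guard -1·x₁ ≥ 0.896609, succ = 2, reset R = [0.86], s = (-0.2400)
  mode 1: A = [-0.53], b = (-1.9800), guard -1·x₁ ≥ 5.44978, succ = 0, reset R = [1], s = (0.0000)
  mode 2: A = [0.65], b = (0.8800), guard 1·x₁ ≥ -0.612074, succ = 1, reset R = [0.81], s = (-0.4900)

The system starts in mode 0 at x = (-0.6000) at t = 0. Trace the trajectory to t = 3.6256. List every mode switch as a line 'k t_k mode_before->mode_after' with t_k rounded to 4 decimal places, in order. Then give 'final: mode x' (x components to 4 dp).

1 1.5023 0->2
2 2.6900 2->1
final: 1 -2.0609

Mode 0: guard c·x = 0.8966 hit at Δt = 1.5023 (t = 1.5023), x⁻ = (-0.8966) → reset → x⁺ = (-1.0111), jump to mode 2
Mode 2: guard c·x = -0.6121 hit at Δt = 1.1877 (t = 2.6900), x⁻ = (-0.6121) → reset → x⁺ = (-0.9858), jump to mode 1
Mode 1: flow for 0.9356 to horizon, guard not reached → x = (-2.0609)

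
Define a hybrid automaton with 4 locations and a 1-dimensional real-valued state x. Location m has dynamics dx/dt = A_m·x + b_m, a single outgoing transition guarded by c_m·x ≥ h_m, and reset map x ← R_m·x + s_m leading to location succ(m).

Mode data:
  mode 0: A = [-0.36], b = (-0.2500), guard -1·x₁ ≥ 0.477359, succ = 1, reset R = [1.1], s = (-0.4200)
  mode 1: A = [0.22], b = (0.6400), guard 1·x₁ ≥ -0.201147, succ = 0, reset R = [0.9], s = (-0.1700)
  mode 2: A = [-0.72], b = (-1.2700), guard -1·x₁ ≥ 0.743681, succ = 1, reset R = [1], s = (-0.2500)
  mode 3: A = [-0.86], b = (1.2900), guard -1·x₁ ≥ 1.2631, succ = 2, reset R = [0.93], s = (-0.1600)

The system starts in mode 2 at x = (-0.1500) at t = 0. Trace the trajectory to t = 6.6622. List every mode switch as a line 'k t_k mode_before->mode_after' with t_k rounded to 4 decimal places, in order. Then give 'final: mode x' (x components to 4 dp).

Mode 2: guard c·x = 0.7437 hit at Δt = 0.6370 (t = 0.6370), x⁻ = (-0.7437) → reset → x⁺ = (-0.9937), jump to mode 1
Mode 1: guard c·x = -0.2011 hit at Δt = 1.5739 (t = 2.2109), x⁻ = (-0.2011) → reset → x⁺ = (-0.3510), jump to mode 0
Mode 0: guard c·x = 0.4774 hit at Δt = 1.2740 (t = 3.4849), x⁻ = (-0.4774) → reset → x⁺ = (-0.9451), jump to mode 1
Mode 1: guard c·x = -0.2011 hit at Δt = 1.4600 (t = 4.9449), x⁻ = (-0.2011) → reset → x⁺ = (-0.3510), jump to mode 0
Mode 0: guard c·x = 0.4774 hit at Δt = 1.2740 (t = 6.2189), x⁻ = (-0.4774) → reset → x⁺ = (-0.9451), jump to mode 1
Mode 1: flow for 0.4433 to horizon, guard not reached → x = (-0.7439)

1 0.6370 2->1
2 2.2109 1->0
3 3.4849 0->1
4 4.9449 1->0
5 6.2189 0->1
final: 1 -0.7439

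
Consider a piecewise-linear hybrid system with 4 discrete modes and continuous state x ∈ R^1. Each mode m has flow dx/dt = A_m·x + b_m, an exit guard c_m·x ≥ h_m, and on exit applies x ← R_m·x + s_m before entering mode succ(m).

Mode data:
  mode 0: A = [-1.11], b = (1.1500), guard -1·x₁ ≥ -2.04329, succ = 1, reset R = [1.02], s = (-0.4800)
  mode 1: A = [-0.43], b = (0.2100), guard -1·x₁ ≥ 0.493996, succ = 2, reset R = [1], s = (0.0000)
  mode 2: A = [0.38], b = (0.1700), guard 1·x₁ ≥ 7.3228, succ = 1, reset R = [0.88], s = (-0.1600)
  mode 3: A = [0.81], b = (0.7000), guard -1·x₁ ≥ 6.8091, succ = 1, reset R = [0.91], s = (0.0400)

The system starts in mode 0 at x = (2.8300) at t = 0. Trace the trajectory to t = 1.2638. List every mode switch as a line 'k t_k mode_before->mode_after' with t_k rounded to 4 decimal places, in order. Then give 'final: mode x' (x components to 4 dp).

Mode 0: guard c·x = -2.0433 hit at Δt = 0.5200 (t = 0.5200), x⁻ = (2.0433) → reset → x⁺ = (1.6042), jump to mode 1
Mode 1: flow for 0.7438 to horizon, guard not reached → x = (1.2987)

1 0.5200 0->1
final: 1 1.2987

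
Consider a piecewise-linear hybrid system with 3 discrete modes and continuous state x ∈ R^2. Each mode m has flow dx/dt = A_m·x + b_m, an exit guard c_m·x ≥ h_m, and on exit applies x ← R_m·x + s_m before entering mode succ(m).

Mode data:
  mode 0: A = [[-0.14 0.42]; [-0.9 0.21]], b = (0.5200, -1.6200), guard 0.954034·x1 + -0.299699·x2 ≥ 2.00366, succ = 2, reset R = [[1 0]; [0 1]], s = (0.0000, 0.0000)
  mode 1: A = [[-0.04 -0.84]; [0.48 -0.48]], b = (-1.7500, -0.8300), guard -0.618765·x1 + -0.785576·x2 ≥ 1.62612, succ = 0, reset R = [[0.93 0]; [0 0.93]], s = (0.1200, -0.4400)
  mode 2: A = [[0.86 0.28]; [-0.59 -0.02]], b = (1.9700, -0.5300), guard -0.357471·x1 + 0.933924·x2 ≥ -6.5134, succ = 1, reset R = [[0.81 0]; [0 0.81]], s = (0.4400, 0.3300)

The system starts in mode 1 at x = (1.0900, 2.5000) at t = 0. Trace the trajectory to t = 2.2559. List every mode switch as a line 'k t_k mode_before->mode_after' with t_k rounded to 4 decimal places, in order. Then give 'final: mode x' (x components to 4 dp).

Mode 1: guard c·x = 1.6261 hit at Δt = 1.3145 (t = 1.3145), x⁻ = (-2.5826, -0.0358) → reset → x⁺ = (-2.2818, -0.4733), jump to mode 0
Mode 0: flow for 0.9414 to horizon, guard not reached → x = (-1.6874, -0.3984)

1 1.3145 1->0
final: 0 -1.6874 -0.3984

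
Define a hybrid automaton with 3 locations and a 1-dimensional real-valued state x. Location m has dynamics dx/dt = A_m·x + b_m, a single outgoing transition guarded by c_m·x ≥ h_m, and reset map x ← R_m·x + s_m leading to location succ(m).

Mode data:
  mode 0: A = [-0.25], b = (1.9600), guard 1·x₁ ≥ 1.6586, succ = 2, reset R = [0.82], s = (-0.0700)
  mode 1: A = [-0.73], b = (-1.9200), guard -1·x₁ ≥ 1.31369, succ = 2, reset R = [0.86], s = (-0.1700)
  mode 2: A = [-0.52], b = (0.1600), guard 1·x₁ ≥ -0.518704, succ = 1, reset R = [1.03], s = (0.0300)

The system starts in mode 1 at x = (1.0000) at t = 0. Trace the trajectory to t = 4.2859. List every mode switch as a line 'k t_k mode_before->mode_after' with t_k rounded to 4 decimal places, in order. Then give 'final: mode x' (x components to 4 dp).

Mode 1: guard c·x = 1.3137 hit at Δt = 1.3895 (t = 1.3895), x⁻ = (-1.3137) → reset → x⁺ = (-1.2998), jump to mode 2
Mode 2: guard c·x = -0.5187 hit at Δt = 1.2795 (t = 2.6690), x⁻ = (-0.5187) → reset → x⁺ = (-0.5043), jump to mode 1
Mode 1: guard c·x = 1.3137 hit at Δt = 0.6565 (t = 3.3255), x⁻ = (-1.3137) → reset → x⁺ = (-1.2998), jump to mode 2
Mode 2: flow for 0.9604 to horizon, guard not reached → x = (-0.6679)

1 1.3895 1->2
2 2.6690 2->1
3 3.3255 1->2
final: 2 -0.6679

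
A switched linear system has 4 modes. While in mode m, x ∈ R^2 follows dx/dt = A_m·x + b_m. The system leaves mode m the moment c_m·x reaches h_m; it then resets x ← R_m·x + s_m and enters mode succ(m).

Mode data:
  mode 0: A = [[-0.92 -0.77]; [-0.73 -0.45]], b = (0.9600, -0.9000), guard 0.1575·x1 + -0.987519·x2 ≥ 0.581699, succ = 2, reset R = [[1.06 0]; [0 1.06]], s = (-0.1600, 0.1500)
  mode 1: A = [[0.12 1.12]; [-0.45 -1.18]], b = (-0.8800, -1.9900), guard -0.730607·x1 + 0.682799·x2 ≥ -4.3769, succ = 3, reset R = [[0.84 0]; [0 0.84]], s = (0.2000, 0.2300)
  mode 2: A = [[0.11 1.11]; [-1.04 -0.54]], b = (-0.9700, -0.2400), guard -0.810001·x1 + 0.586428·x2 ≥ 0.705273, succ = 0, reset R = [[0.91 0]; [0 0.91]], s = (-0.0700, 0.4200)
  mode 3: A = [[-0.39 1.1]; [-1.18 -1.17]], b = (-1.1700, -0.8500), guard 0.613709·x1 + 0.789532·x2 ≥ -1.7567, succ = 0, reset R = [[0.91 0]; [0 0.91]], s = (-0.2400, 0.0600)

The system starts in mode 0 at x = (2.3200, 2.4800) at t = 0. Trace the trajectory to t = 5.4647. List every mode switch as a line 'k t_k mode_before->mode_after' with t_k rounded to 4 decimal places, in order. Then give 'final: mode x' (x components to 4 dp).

1 1.2672 0->2
2 2.6173 2->0
3 3.7116 0->2
4 4.5711 2->0
final: 0 0.1667 -0.2886

Mode 0: guard c·x = 0.5817 hit at Δt = 1.2672 (t = 1.2672), x⁻ = (1.1210, -0.4103) → reset → x⁺ = (1.0282, -0.2849), jump to mode 2
Mode 2: guard c·x = 0.7053 hit at Δt = 1.3501 (t = 2.6173), x⁻ = (-1.0486, -0.2457) → reset → x⁺ = (-1.0242, 0.1964), jump to mode 0
Mode 0: guard c·x = 0.5817 hit at Δt = 1.0943 (t = 3.7116), x⁻ = (0.3767, -0.5290) → reset → x⁺ = (0.2393, -0.4107), jump to mode 2
Mode 2: guard c·x = 0.7053 hit at Δt = 0.8595 (t = 4.5711), x⁻ = (-0.9592, -0.1223) → reset → x⁺ = (-0.9429, 0.3087), jump to mode 0
Mode 0: flow for 0.8936 to horizon, guard not reached → x = (0.1667, -0.2886)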